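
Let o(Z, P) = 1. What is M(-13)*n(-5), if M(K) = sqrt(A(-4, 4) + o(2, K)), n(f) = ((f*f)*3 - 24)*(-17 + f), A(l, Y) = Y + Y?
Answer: -3366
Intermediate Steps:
A(l, Y) = 2*Y
n(f) = (-24 + 3*f**2)*(-17 + f) (n(f) = (f**2*3 - 24)*(-17 + f) = (3*f**2 - 24)*(-17 + f) = (-24 + 3*f**2)*(-17 + f))
M(K) = 3 (M(K) = sqrt(2*4 + 1) = sqrt(8 + 1) = sqrt(9) = 3)
M(-13)*n(-5) = 3*(408 - 51*(-5)**2 - 24*(-5) + 3*(-5)**3) = 3*(408 - 51*25 + 120 + 3*(-125)) = 3*(408 - 1275 + 120 - 375) = 3*(-1122) = -3366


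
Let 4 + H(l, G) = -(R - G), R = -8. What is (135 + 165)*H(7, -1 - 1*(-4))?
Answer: 2100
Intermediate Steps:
H(l, G) = 4 + G (H(l, G) = -4 - (-8 - G) = -4 + (8 + G) = 4 + G)
(135 + 165)*H(7, -1 - 1*(-4)) = (135 + 165)*(4 + (-1 - 1*(-4))) = 300*(4 + (-1 + 4)) = 300*(4 + 3) = 300*7 = 2100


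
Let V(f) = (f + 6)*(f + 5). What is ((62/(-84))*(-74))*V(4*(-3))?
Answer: 2294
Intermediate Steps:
V(f) = (5 + f)*(6 + f) (V(f) = (6 + f)*(5 + f) = (5 + f)*(6 + f))
((62/(-84))*(-74))*V(4*(-3)) = ((62/(-84))*(-74))*(30 + (4*(-3))² + 11*(4*(-3))) = ((62*(-1/84))*(-74))*(30 + (-12)² + 11*(-12)) = (-31/42*(-74))*(30 + 144 - 132) = (1147/21)*42 = 2294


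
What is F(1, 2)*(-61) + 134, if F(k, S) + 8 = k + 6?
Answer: 195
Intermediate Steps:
F(k, S) = -2 + k (F(k, S) = -8 + (k + 6) = -8 + (6 + k) = -2 + k)
F(1, 2)*(-61) + 134 = (-2 + 1)*(-61) + 134 = -1*(-61) + 134 = 61 + 134 = 195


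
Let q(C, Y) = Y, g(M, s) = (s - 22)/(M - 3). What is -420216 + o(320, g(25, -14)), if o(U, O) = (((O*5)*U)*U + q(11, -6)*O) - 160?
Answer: -13840028/11 ≈ -1.2582e+6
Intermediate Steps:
g(M, s) = (-22 + s)/(-3 + M)
o(U, O) = -160 - 6*O + 5*O*U² (o(U, O) = (((O*5)*U)*U - 6*O) - 160 = (((5*O)*U)*U - 6*O) - 160 = ((5*O*U)*U - 6*O) - 160 = (5*O*U² - 6*O) - 160 = (-6*O + 5*O*U²) - 160 = -160 - 6*O + 5*O*U²)
-420216 + o(320, g(25, -14)) = -420216 + (-160 - 6*(-22 - 14)/(-3 + 25) + 5*((-22 - 14)/(-3 + 25))*320²) = -420216 + (-160 - 6*(-36)/22 + 5*(-36/22)*102400) = -420216 + (-160 - 3*(-36)/11 + 5*((1/22)*(-36))*102400) = -420216 + (-160 - 6*(-18/11) + 5*(-18/11)*102400) = -420216 + (-160 + 108/11 - 9216000/11) = -420216 - 9217652/11 = -13840028/11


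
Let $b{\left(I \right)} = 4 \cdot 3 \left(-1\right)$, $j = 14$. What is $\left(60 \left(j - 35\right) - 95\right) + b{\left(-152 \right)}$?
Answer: $-1367$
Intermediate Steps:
$b{\left(I \right)} = -12$ ($b{\left(I \right)} = 12 \left(-1\right) = -12$)
$\left(60 \left(j - 35\right) - 95\right) + b{\left(-152 \right)} = \left(60 \left(14 - 35\right) - 95\right) - 12 = \left(60 \left(-21\right) - 95\right) - 12 = \left(-1260 - 95\right) - 12 = -1355 - 12 = -1367$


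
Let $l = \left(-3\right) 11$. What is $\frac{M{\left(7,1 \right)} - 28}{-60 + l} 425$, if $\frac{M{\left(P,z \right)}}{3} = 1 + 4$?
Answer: $\frac{5525}{93} \approx 59.409$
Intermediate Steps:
$l = -33$
$M{\left(P,z \right)} = 15$ ($M{\left(P,z \right)} = 3 \left(1 + 4\right) = 3 \cdot 5 = 15$)
$\frac{M{\left(7,1 \right)} - 28}{-60 + l} 425 = \frac{15 - 28}{-60 - 33} \cdot 425 = - \frac{13}{-93} \cdot 425 = \left(-13\right) \left(- \frac{1}{93}\right) 425 = \frac{13}{93} \cdot 425 = \frac{5525}{93}$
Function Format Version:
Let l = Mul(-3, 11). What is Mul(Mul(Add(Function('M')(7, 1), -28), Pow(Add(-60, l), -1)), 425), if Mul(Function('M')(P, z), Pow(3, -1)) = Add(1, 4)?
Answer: Rational(5525, 93) ≈ 59.409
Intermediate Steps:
l = -33
Function('M')(P, z) = 15 (Function('M')(P, z) = Mul(3, Add(1, 4)) = Mul(3, 5) = 15)
Mul(Mul(Add(Function('M')(7, 1), -28), Pow(Add(-60, l), -1)), 425) = Mul(Mul(Add(15, -28), Pow(Add(-60, -33), -1)), 425) = Mul(Mul(-13, Pow(-93, -1)), 425) = Mul(Mul(-13, Rational(-1, 93)), 425) = Mul(Rational(13, 93), 425) = Rational(5525, 93)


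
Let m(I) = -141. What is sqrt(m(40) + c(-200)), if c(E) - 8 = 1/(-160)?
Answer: I*sqrt(212810)/40 ≈ 11.533*I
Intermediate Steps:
c(E) = 1279/160 (c(E) = 8 + 1/(-160) = 8 - 1/160 = 1279/160)
sqrt(m(40) + c(-200)) = sqrt(-141 + 1279/160) = sqrt(-21281/160) = I*sqrt(212810)/40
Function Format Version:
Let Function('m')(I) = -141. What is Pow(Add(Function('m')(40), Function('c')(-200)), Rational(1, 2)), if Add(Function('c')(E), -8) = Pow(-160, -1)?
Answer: Mul(Rational(1, 40), I, Pow(212810, Rational(1, 2))) ≈ Mul(11.533, I)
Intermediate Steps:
Function('c')(E) = Rational(1279, 160) (Function('c')(E) = Add(8, Pow(-160, -1)) = Add(8, Rational(-1, 160)) = Rational(1279, 160))
Pow(Add(Function('m')(40), Function('c')(-200)), Rational(1, 2)) = Pow(Add(-141, Rational(1279, 160)), Rational(1, 2)) = Pow(Rational(-21281, 160), Rational(1, 2)) = Mul(Rational(1, 40), I, Pow(212810, Rational(1, 2)))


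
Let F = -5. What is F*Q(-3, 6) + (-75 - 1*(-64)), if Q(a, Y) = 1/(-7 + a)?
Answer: -21/2 ≈ -10.500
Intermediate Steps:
F*Q(-3, 6) + (-75 - 1*(-64)) = -5/(-7 - 3) + (-75 - 1*(-64)) = -5/(-10) + (-75 + 64) = -5*(-1/10) - 11 = 1/2 - 11 = -21/2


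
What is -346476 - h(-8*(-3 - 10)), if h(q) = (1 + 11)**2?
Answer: -346620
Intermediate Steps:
h(q) = 144 (h(q) = 12**2 = 144)
-346476 - h(-8*(-3 - 10)) = -346476 - 1*144 = -346476 - 144 = -346620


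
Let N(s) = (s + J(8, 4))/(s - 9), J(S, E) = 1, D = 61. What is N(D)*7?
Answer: 217/26 ≈ 8.3462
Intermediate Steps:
N(s) = (1 + s)/(-9 + s) (N(s) = (s + 1)/(s - 9) = (1 + s)/(-9 + s))
N(D)*7 = ((1 + 61)/(-9 + 61))*7 = (62/52)*7 = ((1/52)*62)*7 = (31/26)*7 = 217/26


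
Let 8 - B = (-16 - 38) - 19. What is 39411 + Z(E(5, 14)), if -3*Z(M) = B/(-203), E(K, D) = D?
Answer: 8000460/203 ≈ 39411.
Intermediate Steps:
B = 81 (B = 8 - ((-16 - 38) - 19) = 8 - (-54 - 19) = 8 - 1*(-73) = 8 + 73 = 81)
Z(M) = 27/203 (Z(M) = -27/(-203) = -27*(-1)/203 = -1/3*(-81/203) = 27/203)
39411 + Z(E(5, 14)) = 39411 + 27/203 = 8000460/203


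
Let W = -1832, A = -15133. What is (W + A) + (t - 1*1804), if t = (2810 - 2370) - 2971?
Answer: -21300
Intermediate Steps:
t = -2531 (t = 440 - 2971 = -2531)
(W + A) + (t - 1*1804) = (-1832 - 15133) + (-2531 - 1*1804) = -16965 + (-2531 - 1804) = -16965 - 4335 = -21300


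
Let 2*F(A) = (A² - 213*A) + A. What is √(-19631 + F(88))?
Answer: I*√25087 ≈ 158.39*I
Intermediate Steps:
F(A) = A²/2 - 106*A (F(A) = ((A² - 213*A) + A)/2 = (A² - 212*A)/2 = A²/2 - 106*A)
√(-19631 + F(88)) = √(-19631 + (½)*88*(-212 + 88)) = √(-19631 + (½)*88*(-124)) = √(-19631 - 5456) = √(-25087) = I*√25087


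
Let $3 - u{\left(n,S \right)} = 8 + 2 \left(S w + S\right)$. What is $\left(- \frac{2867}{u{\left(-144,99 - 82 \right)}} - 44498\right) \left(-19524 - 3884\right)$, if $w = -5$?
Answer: $\frac{136517913840}{131} \approx 1.0421 \cdot 10^{9}$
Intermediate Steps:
$u{\left(n,S \right)} = -5 + 8 S$ ($u{\left(n,S \right)} = 3 - \left(8 + 2 \left(S \left(-5\right) + S\right)\right) = 3 - \left(8 + 2 \left(- 5 S + S\right)\right) = 3 - \left(8 + 2 \left(- 4 S\right)\right) = 3 - \left(8 - 8 S\right) = 3 + \left(-8 + 8 S\right) = -5 + 8 S$)
$\left(- \frac{2867}{u{\left(-144,99 - 82 \right)}} - 44498\right) \left(-19524 - 3884\right) = \left(- \frac{2867}{-5 + 8 \left(99 - 82\right)} - 44498\right) \left(-19524 - 3884\right) = \left(- \frac{2867}{-5 + 8 \cdot 17} - 44498\right) \left(-23408\right) = \left(- \frac{2867}{-5 + 136} - 44498\right) \left(-23408\right) = \left(- \frac{2867}{131} - 44498\right) \left(-23408\right) = \left(- \frac{5832105}{131}\right) \left(-23408\right) = \frac{136517913840}{131}$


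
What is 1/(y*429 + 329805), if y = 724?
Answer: 1/640401 ≈ 1.5615e-6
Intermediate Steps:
1/(y*429 + 329805) = 1/(724*429 + 329805) = 1/(310596 + 329805) = 1/640401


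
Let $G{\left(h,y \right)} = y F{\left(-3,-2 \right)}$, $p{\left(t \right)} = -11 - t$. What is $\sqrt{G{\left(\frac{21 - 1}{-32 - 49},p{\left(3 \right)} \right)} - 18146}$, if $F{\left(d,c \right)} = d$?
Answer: $2 i \sqrt{4526} \approx 134.55 i$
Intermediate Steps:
$G{\left(h,y \right)} = - 3 y$ ($G{\left(h,y \right)} = y \left(-3\right) = - 3 y$)
$\sqrt{G{\left(\frac{21 - 1}{-32 - 49},p{\left(3 \right)} \right)} - 18146} = \sqrt{- 3 \left(-11 - 3\right) - 18146} = \sqrt{\left(-3\right) \left(-14\right) - 18146} = \sqrt{42 - 18146} = \sqrt{-18104} = 2 i \sqrt{4526}$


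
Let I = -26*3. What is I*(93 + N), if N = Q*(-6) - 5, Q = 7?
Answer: -3588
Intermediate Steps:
I = -78
N = -47 (N = 7*(-6) - 5 = -42 - 5 = -47)
I*(93 + N) = -78*(93 - 47) = -78*46 = -3588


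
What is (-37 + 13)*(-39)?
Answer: 936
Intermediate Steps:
(-37 + 13)*(-39) = -24*(-39) = 936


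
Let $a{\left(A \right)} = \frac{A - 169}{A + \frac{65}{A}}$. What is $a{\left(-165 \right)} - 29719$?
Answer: $- \frac{81097640}{2729} \approx -29717.0$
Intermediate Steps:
$a{\left(A \right)} = \frac{-169 + A}{A + \frac{65}{A}}$
$a{\left(-165 \right)} - 29719 = - \frac{165 \left(-169 - 165\right)}{65 + \left(-165\right)^{2}} - 29719 = \left(-165\right) \frac{1}{65 + 27225} \left(-334\right) - 29719 = \left(-165\right) \frac{1}{27290} \left(-334\right) - 29719 = \frac{5511}{2729} - 29719 = - \frac{81097640}{2729}$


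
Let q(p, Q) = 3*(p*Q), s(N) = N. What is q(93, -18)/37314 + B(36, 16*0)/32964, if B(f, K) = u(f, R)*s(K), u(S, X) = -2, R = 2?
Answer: -93/691 ≈ -0.13459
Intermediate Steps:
q(p, Q) = 3*Q*p (q(p, Q) = 3*(Q*p) = 3*Q*p)
B(f, K) = -2*K
q(93, -18)/37314 + B(36, 16*0)/32964 = (3*(-18)*93)/37314 - 32*0/32964 = -5022*1/37314 - 2*0*(1/32964) = -93/691 + 0*(1/32964) = -93/691 + 0 = -93/691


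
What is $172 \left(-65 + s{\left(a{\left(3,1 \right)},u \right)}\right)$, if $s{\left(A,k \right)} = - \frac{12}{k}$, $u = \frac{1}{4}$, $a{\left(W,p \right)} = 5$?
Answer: $-19436$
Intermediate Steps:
$u = \frac{1}{4} \approx 0.25$
$172 \left(-65 + s{\left(a{\left(3,1 \right)},u \right)}\right) = 172 \left(-65 - 12 \frac{1}{\frac{1}{4}}\right) = 172 \left(-65 - 48\right) = 172 \left(-113\right) = -19436$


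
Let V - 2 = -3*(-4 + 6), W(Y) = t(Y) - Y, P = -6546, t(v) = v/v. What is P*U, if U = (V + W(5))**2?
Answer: -418944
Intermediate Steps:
t(v) = 1
W(Y) = 1 - Y
V = -4 (V = 2 - 3*(-4 + 6) = 2 - 3*2 = 2 - 6 = -4)
U = 64 (U = (-4 + (1 - 1*5))**2 = (-4 + (1 - 5))**2 = (-4 - 4)**2 = (-8)**2 = 64)
P*U = -6546*64 = -418944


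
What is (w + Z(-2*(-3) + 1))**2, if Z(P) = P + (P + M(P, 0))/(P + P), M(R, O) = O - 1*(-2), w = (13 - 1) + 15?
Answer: 235225/196 ≈ 1200.1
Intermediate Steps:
w = 27 (w = 12 + 15 = 27)
M(R, O) = 2 + O (M(R, O) = O + 2 = 2 + O)
Z(P) = P + (2 + P)/(2*P) (Z(P) = P + (P + (2 + 0))/(P + P) = P + (P + 2)/((2*P)) = P + (2 + P)*(1/(2*P)) = P + (2 + P)/(2*P))
(w + Z(-2*(-3) + 1))**2 = (27 + (1/2 + (-2*(-3) + 1) + 1/(-2*(-3) + 1)))**2 = (27 + (1/2 + (6 + 1) + 1/(6 + 1)))**2 = (27 + (1/2 + 7 + 1/7))**2 = (27 + 107/14)**2 = (485/14)**2 = 235225/196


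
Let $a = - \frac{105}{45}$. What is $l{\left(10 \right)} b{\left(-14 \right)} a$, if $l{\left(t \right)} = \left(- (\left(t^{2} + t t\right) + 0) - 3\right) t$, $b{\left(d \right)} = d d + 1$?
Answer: $\frac{2799370}{3} \approx 9.3312 \cdot 10^{5}$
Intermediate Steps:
$a = - \frac{7}{3}$ ($a = \left(-105\right) \frac{1}{45} = - \frac{7}{3} \approx -2.3333$)
$b{\left(d \right)} = 1 + d^{2}$ ($b{\left(d \right)} = d^{2} + 1 = 1 + d^{2}$)
$l{\left(t \right)} = t \left(-3 - 2 t^{2}\right)$ ($l{\left(t \right)} = \left(- (\left(t^{2} + t^{2}\right) + 0) - 3\right) t = \left(- (2 t^{2} + 0) - 3\right) t = \left(- 2 t^{2} - 3\right) t = \left(-3 - 2 t^{2}\right) t = t \left(-3 - 2 t^{2}\right)$)
$l{\left(10 \right)} b{\left(-14 \right)} a = \left(-1\right) 10 \left(3 + 2 \cdot 10^{2}\right) \left(1 + \left(-14\right)^{2}\right) \left(- \frac{7}{3}\right) = \left(-1\right) 10 \left(3 + 2 \cdot 100\right) \left(1 + 196\right) \left(- \frac{7}{3}\right) = \left(-1\right) 10 \left(3 + 200\right) 197 \left(- \frac{7}{3}\right) = \left(-1\right) 10 \cdot 203 \cdot 197 \left(- \frac{7}{3}\right) = \left(-2030\right) 197 \left(- \frac{7}{3}\right) = \left(-399910\right) \left(- \frac{7}{3}\right) = \frac{2799370}{3}$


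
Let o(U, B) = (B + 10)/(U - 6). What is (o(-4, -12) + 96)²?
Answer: 231361/25 ≈ 9254.4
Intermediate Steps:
o(U, B) = (10 + B)/(-6 + U)
(o(-4, -12) + 96)² = ((10 - 12)/(-6 - 4) + 96)² = (-2/(-10) + 96)² = (-⅒*(-2) + 96)² = (⅕ + 96)² = (481/5)² = 231361/25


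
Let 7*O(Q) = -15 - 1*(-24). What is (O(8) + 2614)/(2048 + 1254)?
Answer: 18307/23114 ≈ 0.79203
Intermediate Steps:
O(Q) = 9/7 (O(Q) = (-15 - 1*(-24))/7 = (-15 + 24)/7 = (⅐)*9 = 9/7)
(O(8) + 2614)/(2048 + 1254) = (9/7 + 2614)/(2048 + 1254) = (18307/7)/3302 = (18307/7)*(1/3302) = 18307/23114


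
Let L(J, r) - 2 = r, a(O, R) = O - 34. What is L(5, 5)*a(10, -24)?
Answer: -168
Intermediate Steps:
a(O, R) = -34 + O
L(J, r) = 2 + r
L(5, 5)*a(10, -24) = (2 + 5)*(-34 + 10) = 7*(-24) = -168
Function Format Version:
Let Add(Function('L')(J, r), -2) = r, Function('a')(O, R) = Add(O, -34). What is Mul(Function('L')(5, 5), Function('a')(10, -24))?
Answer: -168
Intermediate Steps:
Function('a')(O, R) = Add(-34, O)
Function('L')(J, r) = Add(2, r)
Mul(Function('L')(5, 5), Function('a')(10, -24)) = Mul(Add(2, 5), Add(-34, 10)) = Mul(7, -24) = -168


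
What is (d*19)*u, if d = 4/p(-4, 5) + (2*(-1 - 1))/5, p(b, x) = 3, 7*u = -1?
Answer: -152/105 ≈ -1.4476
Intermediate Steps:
u = -⅐ (u = (⅐)*(-1) = -⅐ ≈ -0.14286)
d = 8/15 (d = 4/3 + (2*(-1 - 1))/5 = 4*(⅓) + (2*(-2))*(⅕) = 4/3 - 4*⅕ = 4/3 - ⅘ = 8/15 ≈ 0.53333)
(d*19)*u = ((8/15)*19)*(-⅐) = (152/15)*(-⅐) = -152/105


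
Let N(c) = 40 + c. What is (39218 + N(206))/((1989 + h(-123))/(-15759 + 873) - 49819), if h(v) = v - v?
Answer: -65273456/82400847 ≈ -0.79215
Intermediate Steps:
h(v) = 0
(39218 + N(206))/((1989 + h(-123))/(-15759 + 873) - 49819) = (39218 + (40 + 206))/((1989 + 0)/(-15759 + 873) - 49819) = (39218 + 246)/(1989/(-14886) - 49819) = 39464/(1989*(-1/14886) - 49819) = 39464/(-221/1654 - 49819) = 39464/(-82400847/1654) = 39464*(-1654/82400847) = -65273456/82400847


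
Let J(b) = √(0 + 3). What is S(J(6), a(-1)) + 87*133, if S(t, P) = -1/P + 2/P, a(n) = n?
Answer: 11570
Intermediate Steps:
J(b) = √3
S(t, P) = 1/P
S(J(6), a(-1)) + 87*133 = 1/(-1) + 87*133 = -1 + 11571 = 11570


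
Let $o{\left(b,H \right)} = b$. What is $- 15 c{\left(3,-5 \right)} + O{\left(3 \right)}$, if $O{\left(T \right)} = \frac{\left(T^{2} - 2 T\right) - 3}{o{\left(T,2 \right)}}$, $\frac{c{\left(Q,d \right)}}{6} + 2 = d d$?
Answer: $-2070$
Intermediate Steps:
$c{\left(Q,d \right)} = -12 + 6 d^{2}$ ($c{\left(Q,d \right)} = -12 + 6 d d = -12 + 6 d^{2}$)
$O{\left(T \right)} = \frac{-3 + T^{2} - 2 T}{T}$ ($O{\left(T \right)} = \frac{\left(T^{2} - 2 T\right) - 3}{T} = \frac{-3 + T^{2} - 2 T}{T}$)
$- 15 c{\left(3,-5 \right)} + O{\left(3 \right)} = - 15 \left(-12 + 6 \left(-5\right)^{2}\right) - \left(-1 + 1\right) = - 15 \left(-12 + 6 \cdot 25\right) - 0 = - 15 \left(-12 + 150\right) - 0 = \left(-15\right) 138 + 0 = -2070 + 0 = -2070$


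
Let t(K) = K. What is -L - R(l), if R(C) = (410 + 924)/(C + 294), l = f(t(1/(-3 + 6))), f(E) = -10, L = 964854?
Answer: -137009935/142 ≈ -9.6486e+5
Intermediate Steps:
l = -10
R(C) = 1334/(294 + C)
-L - R(l) = -1*964854 - 1334/(294 - 10) = -964854 - 1334/284 = -964854 - 1*667/142 = -964854 - 667/142 = -137009935/142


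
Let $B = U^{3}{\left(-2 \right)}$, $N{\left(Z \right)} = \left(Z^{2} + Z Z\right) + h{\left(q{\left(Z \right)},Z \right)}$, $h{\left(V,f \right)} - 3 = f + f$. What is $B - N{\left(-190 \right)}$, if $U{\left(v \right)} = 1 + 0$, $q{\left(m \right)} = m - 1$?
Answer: $-71822$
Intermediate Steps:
$q{\left(m \right)} = -1 + m$
$h{\left(V,f \right)} = 3 + 2 f$ ($h{\left(V,f \right)} = 3 + \left(f + f\right) = 3 + 2 f$)
$U{\left(v \right)} = 1$
$N{\left(Z \right)} = 3 + 2 Z + 2 Z^{2}$ ($N{\left(Z \right)} = \left(Z^{2} + Z Z\right) + \left(3 + 2 Z\right) = \left(Z^{2} + Z^{2}\right) + \left(3 + 2 Z\right) = 2 Z^{2} + \left(3 + 2 Z\right) = 3 + 2 Z + 2 Z^{2}$)
$B = 1$ ($B = 1^{3} = 1$)
$B - N{\left(-190 \right)} = 1 - \left(3 + 2 \left(-190\right) + 2 \left(-190\right)^{2}\right) = 1 - \left(3 - 380 + 2 \cdot 36100\right) = 1 - \left(3 - 380 + 72200\right) = 1 - 71823 = -71822$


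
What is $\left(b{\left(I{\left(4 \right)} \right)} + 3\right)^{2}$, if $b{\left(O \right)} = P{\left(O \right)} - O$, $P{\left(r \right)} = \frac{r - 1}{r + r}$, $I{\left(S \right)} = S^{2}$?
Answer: $\frac{160801}{1024} \approx 157.03$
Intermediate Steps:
$P{\left(r \right)} = \frac{-1 + r}{2 r}$
$b{\left(O \right)} = - O + \frac{-1 + O}{2 O}$ ($b{\left(O \right)} = \frac{-1 + O}{2 O} - O = - O + \frac{-1 + O}{2 O}$)
$\left(b{\left(I{\left(4 \right)} \right)} + 3\right)^{2} = \left(\left(\frac{1}{2} - 4^{2} - \frac{1}{2 \cdot 4^{2}}\right) + 3\right)^{2} = \left(\left(\frac{1}{2} - 16 - \frac{1}{2 \cdot 16}\right) + 3\right)^{2} = \left(\left(\frac{1}{2} - 16 - \frac{1}{32}\right) + 3\right)^{2} = \left(- \frac{497}{32} + 3\right)^{2} = \left(- \frac{401}{32}\right)^{2} = \frac{160801}{1024}$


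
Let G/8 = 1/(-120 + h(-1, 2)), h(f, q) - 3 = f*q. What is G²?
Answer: 64/14161 ≈ 0.0045195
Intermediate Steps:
h(f, q) = 3 + f*q
G = -8/119 (G = 8/(-120 + (3 - 1*2)) = 8/(-120 + (3 - 2)) = 8/(-120 + 1) = 8/(-119) = 8*(-1/119) = -8/119 ≈ -0.067227)
G² = (-8/119)² = 64/14161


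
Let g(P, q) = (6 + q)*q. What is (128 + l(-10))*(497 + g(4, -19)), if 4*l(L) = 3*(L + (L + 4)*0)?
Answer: 89652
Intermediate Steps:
l(L) = 3*L/4 (l(L) = (3*(L + (L + 4)*0))/4 = (3*(L + (4 + L)*0))/4 = (3*(L + 0))/4 = (3*L)/4 = 3*L/4)
g(P, q) = q*(6 + q)
(128 + l(-10))*(497 + g(4, -19)) = (128 + (¾)*(-10))*(497 - 19*(6 - 19)) = (128 - 15/2)*(497 - 19*(-13)) = 241*(497 + 247)/2 = (241/2)*744 = 89652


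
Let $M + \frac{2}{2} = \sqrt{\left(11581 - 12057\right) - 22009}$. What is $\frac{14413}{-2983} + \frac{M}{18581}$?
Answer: $- \frac{267810936}{55427123} + \frac{i \sqrt{22485}}{18581} \approx -4.8318 + 0.0080701 i$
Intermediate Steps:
$M = -1 + i \sqrt{22485}$ ($M = -1 + \sqrt{\left(11581 - 12057\right) - 22009} = -1 + \sqrt{-476 - 22009} = -1 + \sqrt{-22485} = -1 + i \sqrt{22485} \approx -1.0 + 149.95 i$)
$\frac{14413}{-2983} + \frac{M}{18581} = \frac{14413}{-2983} + \frac{-1 + i \sqrt{22485}}{18581} = 14413 \left(- \frac{1}{2983}\right) + \left(-1 + i \sqrt{22485}\right) \frac{1}{18581} = - \frac{14413}{2983} - \left(\frac{1}{18581} - \frac{i \sqrt{22485}}{18581}\right) = - \frac{267810936}{55427123} + \frac{i \sqrt{22485}}{18581}$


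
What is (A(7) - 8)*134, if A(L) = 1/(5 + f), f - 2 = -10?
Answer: -3350/3 ≈ -1116.7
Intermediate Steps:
f = -8 (f = 2 - 10 = -8)
A(L) = -1/3 (A(L) = 1/(5 - 8) = 1/(-3) = -1/3)
(A(7) - 8)*134 = (-1/3 - 8)*134 = -25/3*134 = -3350/3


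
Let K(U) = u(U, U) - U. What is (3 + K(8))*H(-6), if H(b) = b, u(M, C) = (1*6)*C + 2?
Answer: -270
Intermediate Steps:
u(M, C) = 2 + 6*C (u(M, C) = 6*C + 2 = 2 + 6*C)
K(U) = 2 + 5*U (K(U) = (2 + 6*U) - U = 2 + 5*U)
(3 + K(8))*H(-6) = (3 + (2 + 5*8))*(-6) = (3 + (2 + 40))*(-6) = (3 + 42)*(-6) = 45*(-6) = -270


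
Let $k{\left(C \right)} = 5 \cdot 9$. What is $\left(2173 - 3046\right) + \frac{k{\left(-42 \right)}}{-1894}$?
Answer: $- \frac{1653507}{1894} \approx -873.02$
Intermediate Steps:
$k{\left(C \right)} = 45$
$\left(2173 - 3046\right) + \frac{k{\left(-42 \right)}}{-1894} = \left(2173 - 3046\right) + \frac{45}{-1894} = -873 + 45 \left(- \frac{1}{1894}\right) = -873 - \frac{45}{1894} = - \frac{1653507}{1894}$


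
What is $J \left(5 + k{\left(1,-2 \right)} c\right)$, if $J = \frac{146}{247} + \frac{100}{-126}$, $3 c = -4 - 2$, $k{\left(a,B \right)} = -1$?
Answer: $- \frac{3152}{2223} \approx -1.4179$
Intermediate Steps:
$c = -2$ ($c = \frac{-4 - 2}{3} = \frac{1}{3} \left(-6\right) = -2$)
$J = - \frac{3152}{15561}$ ($J = 146 \cdot \frac{1}{247} + 100 \left(- \frac{1}{126}\right) = \frac{146}{247} - \frac{50}{63} = - \frac{3152}{15561} \approx -0.20256$)
$J \left(5 + k{\left(1,-2 \right)} c\right) = - \frac{3152 \left(5 - -2\right)}{15561} = - \frac{3152 \left(5 + 2\right)}{15561} = \left(- \frac{3152}{15561}\right) 7 = - \frac{3152}{2223}$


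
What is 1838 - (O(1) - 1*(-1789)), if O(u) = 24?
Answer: 25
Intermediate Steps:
1838 - (O(1) - 1*(-1789)) = 1838 - (24 - 1*(-1789)) = 1838 - (24 + 1789) = 1838 - 1*1813 = 1838 - 1813 = 25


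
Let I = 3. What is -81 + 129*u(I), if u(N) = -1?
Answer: -210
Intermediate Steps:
-81 + 129*u(I) = -81 + 129*(-1) = -81 - 129 = -210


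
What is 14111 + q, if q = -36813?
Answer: -22702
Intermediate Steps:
14111 + q = 14111 - 36813 = -22702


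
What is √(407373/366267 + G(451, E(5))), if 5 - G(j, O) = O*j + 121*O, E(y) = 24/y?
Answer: 2*I*√2109196714385/55495 ≈ 52.34*I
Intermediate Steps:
G(j, O) = 5 - 121*O - O*j (G(j, O) = 5 - (O*j + 121*O) = 5 - (121*O + O*j) = 5 + (-121*O - O*j) = 5 - 121*O - O*j)
√(407373/366267 + G(451, E(5))) = √(407373/366267 + (5 - 2904/5 - 1*24/5*451)) = √(407373*(1/366267) + (5 - 2904/5 - 1*24*(⅕)*451)) = √(135791/122089 + (5 - 121*24/5 - 1*24/5*451)) = √(135791/122089 + (5 - 2904/5 - 10824/5)) = √(135791/122089 - 13703/5) = √(-1672306612/610445) = 2*I*√2109196714385/55495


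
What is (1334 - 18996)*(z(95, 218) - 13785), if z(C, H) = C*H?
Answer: -122309350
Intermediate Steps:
(1334 - 18996)*(z(95, 218) - 13785) = (1334 - 18996)*(95*218 - 13785) = -17662*(20710 - 13785) = -17662*6925 = -122309350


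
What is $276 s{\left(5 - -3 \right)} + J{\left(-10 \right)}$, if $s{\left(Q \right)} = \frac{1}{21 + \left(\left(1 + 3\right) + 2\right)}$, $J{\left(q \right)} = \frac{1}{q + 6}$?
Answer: $\frac{359}{36} \approx 9.9722$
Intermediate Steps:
$J{\left(q \right)} = \frac{1}{6 + q}$
$s{\left(Q \right)} = \frac{1}{27}$ ($s{\left(Q \right)} = \frac{1}{21 + \left(4 + 2\right)} = \frac{1}{21 + 6} = \frac{1}{27}$)
$276 s{\left(5 - -3 \right)} + J{\left(-10 \right)} = 276 \cdot \frac{1}{27} + \frac{1}{6 - 10} = \frac{92}{9} + \frac{1}{-4} = \frac{92}{9} - \frac{1}{4} = \frac{359}{36}$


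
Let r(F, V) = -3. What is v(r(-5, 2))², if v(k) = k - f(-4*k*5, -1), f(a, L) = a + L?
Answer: 3844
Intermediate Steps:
f(a, L) = L + a
v(k) = 1 + 21*k (v(k) = k - (-1 - 4*k*5) = k - (-1 - 20*k) = k + (1 + 20*k) = 1 + 21*k)
v(r(-5, 2))² = (1 + 21*(-3))² = (1 - 63)² = (-62)² = 3844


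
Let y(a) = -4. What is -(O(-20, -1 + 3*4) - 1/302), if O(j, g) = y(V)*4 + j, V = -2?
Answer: 10873/302 ≈ 36.003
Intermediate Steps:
O(j, g) = -16 + j (O(j, g) = -4*4 + j = -16 + j)
-(O(-20, -1 + 3*4) - 1/302) = -((-16 - 20) - 1/302) = -(-36 - 1*1/302) = -(-36 - 1/302) = -1*(-10873/302) = 10873/302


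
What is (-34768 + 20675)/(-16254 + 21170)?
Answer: -14093/4916 ≈ -2.8668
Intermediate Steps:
(-34768 + 20675)/(-16254 + 21170) = -14093/4916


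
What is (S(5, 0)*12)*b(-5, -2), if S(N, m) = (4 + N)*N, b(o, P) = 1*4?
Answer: 2160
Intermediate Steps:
b(o, P) = 4
S(N, m) = N*(4 + N)
(S(5, 0)*12)*b(-5, -2) = ((5*(4 + 5))*12)*4 = ((5*9)*12)*4 = (45*12)*4 = 540*4 = 2160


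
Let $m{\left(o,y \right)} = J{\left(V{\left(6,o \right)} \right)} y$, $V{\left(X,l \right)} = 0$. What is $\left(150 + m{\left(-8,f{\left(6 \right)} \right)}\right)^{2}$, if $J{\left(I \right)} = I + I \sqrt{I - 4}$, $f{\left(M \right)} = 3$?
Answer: $22500$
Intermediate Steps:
$J{\left(I \right)} = I + I \sqrt{-4 + I}$
$m{\left(o,y \right)} = 0$ ($m{\left(o,y \right)} = 0 \left(1 + \sqrt{-4 + 0}\right) y = 0 \left(1 + \sqrt{-4}\right) y = 0 \left(1 + 2 i\right) y = 0 y = 0$)
$\left(150 + m{\left(-8,f{\left(6 \right)} \right)}\right)^{2} = \left(150 + 0\right)^{2} = 150^{2} = 22500$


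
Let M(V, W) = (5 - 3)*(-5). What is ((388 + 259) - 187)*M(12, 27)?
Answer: -4600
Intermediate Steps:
M(V, W) = -10 (M(V, W) = 2*(-5) = -10)
((388 + 259) - 187)*M(12, 27) = ((388 + 259) - 187)*(-10) = (647 - 187)*(-10) = 460*(-10) = -4600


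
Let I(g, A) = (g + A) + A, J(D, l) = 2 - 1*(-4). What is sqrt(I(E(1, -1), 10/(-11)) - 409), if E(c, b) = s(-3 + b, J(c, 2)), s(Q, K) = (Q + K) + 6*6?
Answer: I*sqrt(45111)/11 ≈ 19.309*I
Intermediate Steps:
J(D, l) = 6 (J(D, l) = 2 + 4 = 6)
s(Q, K) = 36 + K + Q (s(Q, K) = (K + Q) + 36 = 36 + K + Q)
E(c, b) = 39 + b (E(c, b) = 36 + 6 + (-3 + b) = 39 + b)
I(g, A) = g + 2*A (I(g, A) = (A + g) + A = g + 2*A)
sqrt(I(E(1, -1), 10/(-11)) - 409) = sqrt(((39 - 1) + 2*(10/(-11))) - 409) = sqrt((38 + 2*(10*(-1/11))) - 409) = sqrt((38 + 2*(-10/11)) - 409) = sqrt((38 - 20/11) - 409) = sqrt(398/11 - 409) = sqrt(-4101/11) = I*sqrt(45111)/11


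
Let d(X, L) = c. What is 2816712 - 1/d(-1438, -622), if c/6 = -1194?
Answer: 20178924769/7164 ≈ 2.8167e+6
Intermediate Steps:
c = -7164 (c = 6*(-1194) = -7164)
d(X, L) = -7164
2816712 - 1/d(-1438, -622) = 2816712 - 1/(-7164) = 2816712 - 1*(-1/7164) = 2816712 + 1/7164 = 20178924769/7164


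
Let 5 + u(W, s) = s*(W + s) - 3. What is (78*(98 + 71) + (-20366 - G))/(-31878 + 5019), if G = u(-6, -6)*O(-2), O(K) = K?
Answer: 336/1279 ≈ 0.26271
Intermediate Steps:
u(W, s) = -8 + s*(W + s) (u(W, s) = -5 + (s*(W + s) - 3) = -5 + (-3 + s*(W + s)) = -8 + s*(W + s))
G = -128 (G = (-8 + (-6)² - 6*(-6))*(-2) = (-8 + 36 + 36)*(-2) = 64*(-2) = -128)
(78*(98 + 71) + (-20366 - G))/(-31878 + 5019) = (78*(98 + 71) + (-20366 - 1*(-128)))/(-31878 + 5019) = (78*169 + (-20366 + 128))/(-26859) = (13182 - 20238)*(-1/26859) = -7056*(-1/26859) = 336/1279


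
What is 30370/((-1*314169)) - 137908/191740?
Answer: -12287390563/15059691015 ≈ -0.81591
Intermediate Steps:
30370/((-1*314169)) - 137908/191740 = 30370/(-314169) - 137908*1/191740 = 30370*(-1/314169) - 34477/47935 = -30370/314169 - 34477/47935 = -12287390563/15059691015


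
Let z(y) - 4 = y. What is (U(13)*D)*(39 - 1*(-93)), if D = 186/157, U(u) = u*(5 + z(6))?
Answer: 4787640/157 ≈ 30495.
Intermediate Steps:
z(y) = 4 + y
U(u) = 15*u (U(u) = u*(5 + (4 + 6)) = u*(5 + 10) = u*15 = 15*u)
D = 186/157 (D = 186*(1/157) = 186/157 ≈ 1.1847)
(U(13)*D)*(39 - 1*(-93)) = ((15*13)*(186/157))*(39 - 1*(-93)) = (195*(186/157))*(39 + 93) = (36270/157)*132 = 4787640/157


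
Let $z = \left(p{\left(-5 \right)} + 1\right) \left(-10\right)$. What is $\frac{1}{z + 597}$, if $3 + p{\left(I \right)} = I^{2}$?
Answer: $\frac{1}{367} \approx 0.0027248$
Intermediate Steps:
$p{\left(I \right)} = -3 + I^{2}$
$z = -230$ ($z = \left(\left(-3 + \left(-5\right)^{2}\right) + 1\right) \left(-10\right) = \left(\left(-3 + 25\right) + 1\right) \left(-10\right) = \left(22 + 1\right) \left(-10\right) = 23 \left(-10\right) = -230$)
$\frac{1}{z + 597} = \frac{1}{-230 + 597} = \frac{1}{367}$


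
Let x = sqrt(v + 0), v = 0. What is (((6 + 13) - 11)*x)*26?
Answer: 0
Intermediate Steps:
x = 0 (x = sqrt(0 + 0) = sqrt(0) = 0)
(((6 + 13) - 11)*x)*26 = (((6 + 13) - 11)*0)*26 = ((19 - 11)*0)*26 = (8*0)*26 = 0*26 = 0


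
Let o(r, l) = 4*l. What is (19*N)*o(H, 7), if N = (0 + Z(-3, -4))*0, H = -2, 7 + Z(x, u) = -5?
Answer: 0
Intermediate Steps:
Z(x, u) = -12 (Z(x, u) = -7 - 5 = -12)
N = 0 (N = (0 - 12)*0 = -12*0 = 0)
(19*N)*o(H, 7) = (19*0)*(4*7) = 0*28 = 0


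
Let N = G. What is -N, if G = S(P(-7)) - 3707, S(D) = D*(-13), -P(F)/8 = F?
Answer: 4435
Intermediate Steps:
P(F) = -8*F
S(D) = -13*D
G = -4435 (G = -(-104)*(-7) - 3707 = -13*56 - 3707 = -728 - 3707 = -4435)
N = -4435
-N = -1*(-4435) = 4435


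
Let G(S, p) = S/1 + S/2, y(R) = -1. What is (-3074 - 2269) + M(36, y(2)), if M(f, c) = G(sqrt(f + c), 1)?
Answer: -5343 + 3*sqrt(35)/2 ≈ -5334.1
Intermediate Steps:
G(S, p) = 3*S/2 (G(S, p) = S*1 + S*(1/2) = S + S/2 = 3*S/2)
M(f, c) = 3*sqrt(c + f)/2 (M(f, c) = 3*sqrt(f + c)/2 = 3*sqrt(c + f)/2)
(-3074 - 2269) + M(36, y(2)) = (-3074 - 2269) + 3*sqrt(-1 + 36)/2 = -5343 + 3*sqrt(35)/2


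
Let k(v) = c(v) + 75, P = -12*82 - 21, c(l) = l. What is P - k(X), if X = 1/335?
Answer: -361801/335 ≈ -1080.0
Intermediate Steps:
P = -1005 (P = -984 - 21 = -1005)
X = 1/335 ≈ 0.0029851
k(v) = 75 + v (k(v) = v + 75 = 75 + v)
P - k(X) = -1005 - (75 + 1/335) = -1005 - 1*25126/335 = -1005 - 25126/335 = -361801/335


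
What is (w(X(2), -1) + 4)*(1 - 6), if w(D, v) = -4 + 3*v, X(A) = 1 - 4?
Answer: 15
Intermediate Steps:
X(A) = -3
(w(X(2), -1) + 4)*(1 - 6) = ((-4 + 3*(-1)) + 4)*(1 - 6) = ((-4 - 3) + 4)*(-5) = (-7 + 4)*(-5) = -3*(-5) = 15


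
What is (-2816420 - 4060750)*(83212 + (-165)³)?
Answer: 30320844216210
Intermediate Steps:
(-2816420 - 4060750)*(83212 + (-165)³) = -6877170*(83212 - 4492125) = -6877170*(-4408913) = 30320844216210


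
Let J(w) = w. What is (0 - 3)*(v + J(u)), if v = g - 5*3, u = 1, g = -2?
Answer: 48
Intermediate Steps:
v = -17 (v = -2 - 5*3 = -2 - 15 = -17)
(0 - 3)*(v + J(u)) = (0 - 3)*(-17 + 1) = -3*(-16) = 48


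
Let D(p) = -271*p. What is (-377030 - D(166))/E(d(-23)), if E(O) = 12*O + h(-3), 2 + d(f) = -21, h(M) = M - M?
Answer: 83011/69 ≈ 1203.1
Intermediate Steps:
h(M) = 0
d(f) = -23 (d(f) = -2 - 21 = -23)
E(O) = 12*O (E(O) = 12*O + 0 = 12*O)
(-377030 - D(166))/E(d(-23)) = (-377030 - (-271)*166)/((12*(-23))) = (-377030 - 1*(-44986))/(-276) = (-377030 + 44986)*(-1/276) = -332044*(-1/276) = 83011/69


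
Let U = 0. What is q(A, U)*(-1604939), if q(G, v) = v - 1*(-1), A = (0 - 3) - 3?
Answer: -1604939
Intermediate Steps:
A = -6 (A = -3 - 3 = -6)
q(G, v) = 1 + v (q(G, v) = v + 1 = 1 + v)
q(A, U)*(-1604939) = (1 + 0)*(-1604939) = 1*(-1604939) = -1604939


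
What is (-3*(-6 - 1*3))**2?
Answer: 729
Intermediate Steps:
(-3*(-6 - 1*3))**2 = (-3*(-6 - 3))**2 = (-3*(-9))**2 = 27**2 = 729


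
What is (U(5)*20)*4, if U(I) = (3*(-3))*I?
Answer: -3600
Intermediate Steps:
U(I) = -9*I
(U(5)*20)*4 = (-9*5*20)*4 = -45*20*4 = -900*4 = -3600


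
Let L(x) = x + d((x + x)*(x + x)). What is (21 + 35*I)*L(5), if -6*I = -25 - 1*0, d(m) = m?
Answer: 35035/2 ≈ 17518.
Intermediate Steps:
L(x) = x + 4*x² (L(x) = x + (x + x)*(x + x) = x + (2*x)*(2*x) = x + 4*x²)
I = 25/6 (I = -(-25 - 1*0)/6 = -(-25 + 0)/6 = -⅙*(-25) = 25/6 ≈ 4.1667)
(21 + 35*I)*L(5) = (21 + 35*(25/6))*(5*(1 + 4*5)) = (21 + 875/6)*(5*(1 + 20)) = 1001*(5*21)/6 = (1001/6)*105 = 35035/2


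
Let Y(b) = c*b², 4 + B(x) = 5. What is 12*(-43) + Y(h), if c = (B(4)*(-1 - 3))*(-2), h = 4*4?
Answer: 1532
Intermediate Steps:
h = 16
B(x) = 1 (B(x) = -4 + 5 = 1)
c = 8 (c = (1*(-1 - 3))*(-2) = (1*(-4))*(-2) = -4*(-2) = 8)
Y(b) = 8*b²
12*(-43) + Y(h) = 12*(-43) + 8*16² = -516 + 8*256 = -516 + 2048 = 1532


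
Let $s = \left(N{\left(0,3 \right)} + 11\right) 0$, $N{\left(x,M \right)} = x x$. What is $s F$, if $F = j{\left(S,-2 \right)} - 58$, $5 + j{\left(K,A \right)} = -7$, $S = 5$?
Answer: $0$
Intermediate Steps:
$N{\left(x,M \right)} = x^{2}$
$j{\left(K,A \right)} = -12$ ($j{\left(K,A \right)} = -5 - 7 = -12$)
$s = 0$ ($s = \left(0^{2} + 11\right) 0 = \left(0 + 11\right) 0 = 11 \cdot 0 = 0$)
$F = -70$ ($F = -12 - 58 = -70$)
$s F = 0 \left(-70\right) = 0$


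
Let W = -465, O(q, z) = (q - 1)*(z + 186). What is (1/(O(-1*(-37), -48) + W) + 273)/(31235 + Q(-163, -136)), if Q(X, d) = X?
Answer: 153665/17489652 ≈ 0.0087861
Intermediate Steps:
O(q, z) = (-1 + q)*(186 + z)
(1/(O(-1*(-37), -48) + W) + 273)/(31235 + Q(-163, -136)) = (1/((-186 - 1*(-48) + 186*(-1*(-37)) - 1*(-37)*(-48)) - 465) + 273)/(31235 - 163) = (1/((-186 + 48 + 186*37 + 37*(-48)) - 465) + 273)/31072 = (1/((-186 + 48 + 6882 - 1776) - 465) + 273)*(1/31072) = (1/(4968 - 465) + 273)*(1/31072) = (1/4503 + 273)*(1/31072) = (1229320/4503)*(1/31072) = 153665/17489652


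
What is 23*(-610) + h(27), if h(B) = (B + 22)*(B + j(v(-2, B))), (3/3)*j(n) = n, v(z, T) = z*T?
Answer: -15353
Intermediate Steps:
v(z, T) = T*z
j(n) = n
h(B) = -B*(22 + B) (h(B) = (B + 22)*(B + B*(-2)) = (22 + B)*(B - 2*B) = (22 + B)*(-B) = -B*(22 + B))
23*(-610) + h(27) = 23*(-610) + 27*(-22 - 1*27) = -14030 + 27*(-22 - 27) = -14030 + 27*(-49) = -14030 - 1323 = -15353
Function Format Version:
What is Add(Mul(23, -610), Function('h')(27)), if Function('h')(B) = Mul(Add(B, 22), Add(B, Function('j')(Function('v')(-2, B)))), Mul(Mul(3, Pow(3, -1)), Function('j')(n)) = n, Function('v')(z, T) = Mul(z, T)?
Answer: -15353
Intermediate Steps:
Function('v')(z, T) = Mul(T, z)
Function('j')(n) = n
Function('h')(B) = Mul(-1, B, Add(22, B)) (Function('h')(B) = Mul(Add(B, 22), Add(B, Mul(B, -2))) = Mul(Add(22, B), Add(B, Mul(-2, B))) = Mul(Add(22, B), Mul(-1, B)) = Mul(-1, B, Add(22, B)))
Add(Mul(23, -610), Function('h')(27)) = Add(Mul(23, -610), Mul(27, Add(-22, Mul(-1, 27)))) = Add(-14030, Mul(27, Add(-22, -27))) = Add(-14030, Mul(27, -49)) = Add(-14030, -1323) = -15353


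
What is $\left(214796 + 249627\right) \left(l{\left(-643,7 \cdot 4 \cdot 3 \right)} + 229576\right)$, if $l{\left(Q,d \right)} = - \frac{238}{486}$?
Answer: $\frac{25908695773127}{243} \approx 1.0662 \cdot 10^{11}$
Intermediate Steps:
$l{\left(Q,d \right)} = - \frac{119}{243}$ ($l{\left(Q,d \right)} = \left(-238\right) \frac{1}{486} = - \frac{119}{243}$)
$\left(214796 + 249627\right) \left(l{\left(-643,7 \cdot 4 \cdot 3 \right)} + 229576\right) = \left(214796 + 249627\right) \left(- \frac{119}{243} + 229576\right) = 464423 \cdot \frac{55786849}{243} = \frac{25908695773127}{243}$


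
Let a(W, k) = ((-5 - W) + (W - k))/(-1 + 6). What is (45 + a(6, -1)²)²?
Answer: 1301881/625 ≈ 2083.0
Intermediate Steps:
a(W, k) = -1 - k/5 (a(W, k) = (-5 - k)/5 = (-5 - k)*(⅕) = -1 - k/5)
(45 + a(6, -1)²)² = (45 + (-1 - ⅕*(-1))²)² = (45 + (-1 + ⅕)²)² = (45 + (-⅘)²)² = (45 + 16/25)² = (1141/25)² = 1301881/625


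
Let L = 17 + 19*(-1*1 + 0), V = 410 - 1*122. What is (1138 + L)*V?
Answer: 327168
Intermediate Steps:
V = 288 (V = 410 - 122 = 288)
L = -2 (L = 17 + 19*(-1 + 0) = 17 + 19*(-1) = 17 - 19 = -2)
(1138 + L)*V = (1138 - 2)*288 = 1136*288 = 327168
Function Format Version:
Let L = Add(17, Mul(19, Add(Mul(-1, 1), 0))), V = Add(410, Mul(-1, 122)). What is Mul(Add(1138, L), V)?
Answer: 327168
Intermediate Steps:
V = 288 (V = Add(410, -122) = 288)
L = -2 (L = Add(17, Mul(19, Add(-1, 0))) = Add(17, Mul(19, -1)) = Add(17, -19) = -2)
Mul(Add(1138, L), V) = Mul(Add(1138, -2), 288) = Mul(1136, 288) = 327168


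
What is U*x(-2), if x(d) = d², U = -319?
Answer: -1276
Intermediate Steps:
U*x(-2) = -319*(-2)² = -319*4 = -1276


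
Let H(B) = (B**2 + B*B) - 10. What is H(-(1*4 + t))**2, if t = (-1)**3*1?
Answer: 64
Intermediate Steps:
t = -1 (t = -1*1 = -1)
H(B) = -10 + 2*B**2 (H(B) = (B**2 + B**2) - 10 = 2*B**2 - 10 = -10 + 2*B**2)
H(-(1*4 + t))**2 = (-10 + 2*(-(1*4 - 1))**2)**2 = (-10 + 2*(-(4 - 1))**2)**2 = (-10 + 2*(-1*3)**2)**2 = (-10 + 2*(-3)**2)**2 = (-10 + 2*9)**2 = (-10 + 18)**2 = 8**2 = 64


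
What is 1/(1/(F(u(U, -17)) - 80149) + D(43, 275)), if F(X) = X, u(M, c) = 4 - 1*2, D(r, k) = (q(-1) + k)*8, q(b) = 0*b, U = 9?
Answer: 80147/176323399 ≈ 0.00045455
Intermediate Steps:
q(b) = 0
D(r, k) = 8*k (D(r, k) = (0 + k)*8 = k*8 = 8*k)
u(M, c) = 2 (u(M, c) = 4 - 2 = 2)
1/(1/(F(u(U, -17)) - 80149) + D(43, 275)) = 1/(1/(2 - 80149) + 8*275) = 1/(1/(-80147) + 2200) = 1/(-1/80147 + 2200) = 1/(176323399/80147) = 80147/176323399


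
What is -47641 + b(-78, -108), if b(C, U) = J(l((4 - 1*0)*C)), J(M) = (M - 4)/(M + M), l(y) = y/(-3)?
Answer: -2477307/52 ≈ -47641.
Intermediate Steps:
l(y) = -y/3 (l(y) = y*(-⅓) = -y/3)
J(M) = (-4 + M)/(2*M) (J(M) = (-4 + M)/((2*M)) = (-4 + M)*(1/(2*M)) = (-4 + M)/(2*M))
b(C, U) = -3*(-4 - 4*C/3)/(8*C) (b(C, U) = (-4 - (4 - 1*0)*C/3)/(2*((-(4 - 1*0)*C/3))) = (-4 - (4 + 0)*C/3)/(2*((-(4 + 0)*C/3))) = (-4 - 4*C/3)/(2*((-4*C/3))) = (-3/(4*C))*(-4 - 4*C/3)/2 = -3*(-4 - 4*C/3)/(8*C))
-47641 + b(-78, -108) = -47641 + (½)*(3 - 78)/(-78) = -47641 + (½)*(-1/78)*(-75) = -47641 + 25/52 = -2477307/52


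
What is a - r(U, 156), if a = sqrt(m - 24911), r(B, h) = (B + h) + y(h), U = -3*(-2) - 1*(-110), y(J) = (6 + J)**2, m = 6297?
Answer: -26516 + I*sqrt(18614) ≈ -26516.0 + 136.43*I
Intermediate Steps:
U = 116 (U = 6 + 110 = 116)
r(B, h) = B + h + (6 + h)**2 (r(B, h) = (B + h) + (6 + h)**2 = B + h + (6 + h)**2)
a = I*sqrt(18614) (a = sqrt(6297 - 24911) = sqrt(-18614) = I*sqrt(18614) ≈ 136.43*I)
a - r(U, 156) = I*sqrt(18614) - (116 + 156 + (6 + 156)**2) = I*sqrt(18614) - (116 + 156 + 162**2) = I*sqrt(18614) - (116 + 156 + 26244) = I*sqrt(18614) - 1*26516 = I*sqrt(18614) - 26516 = -26516 + I*sqrt(18614)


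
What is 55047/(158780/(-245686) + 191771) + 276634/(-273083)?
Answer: -1556740207212133/2144397507760243 ≈ -0.72596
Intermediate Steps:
55047/(158780/(-245686) + 191771) + 276634/(-273083) = 55047/(158780*(-1/245686) + 191771) + 276634*(-1/273083) = 55047/(-79390/122843 + 191771) - 276634/273083 = 55047/(23557645563/122843) - 276634/273083 = 55047*(122843/23557645563) - 276634/273083 = 2254046207/7852548521 - 276634/273083 = -1556740207212133/2144397507760243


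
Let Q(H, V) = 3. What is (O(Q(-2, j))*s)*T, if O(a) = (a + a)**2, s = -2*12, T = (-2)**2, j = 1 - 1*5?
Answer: -3456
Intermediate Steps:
j = -4 (j = 1 - 5 = -4)
T = 4
s = -24
O(a) = 4*a**2 (O(a) = (2*a)**2 = 4*a**2)
(O(Q(-2, j))*s)*T = ((4*3**2)*(-24))*4 = ((4*9)*(-24))*4 = (36*(-24))*4 = -864*4 = -3456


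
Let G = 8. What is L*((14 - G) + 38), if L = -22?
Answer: -968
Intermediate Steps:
L*((14 - G) + 38) = -22*((14 - 1*8) + 38) = -22*((14 - 8) + 38) = -22*(6 + 38) = -22*44 = -968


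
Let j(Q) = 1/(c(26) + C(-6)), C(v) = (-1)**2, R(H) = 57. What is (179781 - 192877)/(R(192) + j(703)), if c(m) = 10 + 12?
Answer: -37651/164 ≈ -229.58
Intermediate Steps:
c(m) = 22
C(v) = 1
j(Q) = 1/23 (j(Q) = 1/(22 + 1) = 1/23)
(179781 - 192877)/(R(192) + j(703)) = (179781 - 192877)/(57 + 1/23) = -13096/1312/23 = -13096*23/1312 = -37651/164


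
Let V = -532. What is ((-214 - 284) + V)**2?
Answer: 1060900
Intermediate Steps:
((-214 - 284) + V)**2 = ((-214 - 284) - 532)**2 = (-498 - 532)**2 = (-1030)**2 = 1060900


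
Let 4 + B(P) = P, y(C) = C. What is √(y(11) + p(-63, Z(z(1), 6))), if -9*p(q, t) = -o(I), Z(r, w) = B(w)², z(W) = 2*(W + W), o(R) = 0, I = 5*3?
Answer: √11 ≈ 3.3166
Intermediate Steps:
I = 15
B(P) = -4 + P
z(W) = 4*W (z(W) = 2*(2*W) = 4*W)
Z(r, w) = (-4 + w)²
p(q, t) = 0 (p(q, t) = -(-1)*0/9 = -⅑*0 = 0)
√(y(11) + p(-63, Z(z(1), 6))) = √(11 + 0) = √11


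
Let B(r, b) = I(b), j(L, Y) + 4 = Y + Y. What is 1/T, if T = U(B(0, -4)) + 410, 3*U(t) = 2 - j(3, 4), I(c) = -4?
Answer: 3/1228 ≈ 0.0024430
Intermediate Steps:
j(L, Y) = -4 + 2*Y (j(L, Y) = -4 + (Y + Y) = -4 + 2*Y)
B(r, b) = -4
U(t) = -⅔ (U(t) = (2 - (-4 + 2*4))/3 = (2 - (-4 + 8))/3 = (2 - 1*4)/3 = (2 - 4)/3 = (⅓)*(-2) = -⅔)
T = 1228/3 (T = -⅔ + 410 = 1228/3 ≈ 409.33)
1/T = 1/(1228/3) = 3/1228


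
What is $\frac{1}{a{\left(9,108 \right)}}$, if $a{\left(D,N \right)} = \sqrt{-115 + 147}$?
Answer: $\frac{\sqrt{2}}{8} \approx 0.17678$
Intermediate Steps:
$a{\left(D,N \right)} = 4 \sqrt{2}$ ($a{\left(D,N \right)} = \sqrt{32} = 4 \sqrt{2}$)
$\frac{1}{a{\left(9,108 \right)}} = \frac{1}{4 \sqrt{2}} = \frac{\sqrt{2}}{8}$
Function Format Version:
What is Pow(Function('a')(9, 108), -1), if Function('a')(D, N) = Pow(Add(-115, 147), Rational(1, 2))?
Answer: Mul(Rational(1, 8), Pow(2, Rational(1, 2))) ≈ 0.17678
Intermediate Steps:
Function('a')(D, N) = Mul(4, Pow(2, Rational(1, 2))) (Function('a')(D, N) = Pow(32, Rational(1, 2)) = Mul(4, Pow(2, Rational(1, 2))))
Pow(Function('a')(9, 108), -1) = Pow(Mul(4, Pow(2, Rational(1, 2))), -1) = Mul(Rational(1, 8), Pow(2, Rational(1, 2)))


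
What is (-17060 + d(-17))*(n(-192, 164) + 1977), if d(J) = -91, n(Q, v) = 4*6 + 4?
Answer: -34387755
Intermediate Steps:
n(Q, v) = 28 (n(Q, v) = 24 + 4 = 28)
(-17060 + d(-17))*(n(-192, 164) + 1977) = (-17060 - 91)*(28 + 1977) = -17151*2005 = -34387755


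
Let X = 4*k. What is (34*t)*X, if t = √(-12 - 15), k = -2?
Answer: -816*I*√3 ≈ -1413.4*I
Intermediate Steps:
X = -8 (X = 4*(-2) = -8)
t = 3*I*√3 (t = √(-27) = 3*I*√3 ≈ 5.1962*I)
(34*t)*X = (34*(3*I*√3))*(-8) = (102*I*√3)*(-8) = -816*I*√3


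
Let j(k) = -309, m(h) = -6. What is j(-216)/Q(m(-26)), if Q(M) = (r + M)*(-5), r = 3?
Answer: -103/5 ≈ -20.600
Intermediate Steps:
Q(M) = -15 - 5*M (Q(M) = (3 + M)*(-5) = -15 - 5*M)
j(-216)/Q(m(-26)) = -309/(-15 - 5*(-6)) = -309/(-15 + 30) = -309/15 = -309*1/15 = -103/5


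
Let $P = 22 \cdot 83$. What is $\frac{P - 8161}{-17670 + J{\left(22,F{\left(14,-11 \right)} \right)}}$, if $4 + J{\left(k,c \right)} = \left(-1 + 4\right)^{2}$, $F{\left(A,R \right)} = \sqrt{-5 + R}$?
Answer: $\frac{1267}{3533} \approx 0.35862$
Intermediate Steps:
$J{\left(k,c \right)} = 5$ ($J{\left(k,c \right)} = -4 + \left(-1 + 4\right)^{2} = -4 + 3^{2} = -4 + 9 = 5$)
$P = 1826$
$\frac{P - 8161}{-17670 + J{\left(22,F{\left(14,-11 \right)} \right)}} = \frac{1826 - 8161}{-17670 + 5} = - \frac{6335}{-17665} = \left(-6335\right) \left(- \frac{1}{17665}\right) = \frac{1267}{3533}$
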